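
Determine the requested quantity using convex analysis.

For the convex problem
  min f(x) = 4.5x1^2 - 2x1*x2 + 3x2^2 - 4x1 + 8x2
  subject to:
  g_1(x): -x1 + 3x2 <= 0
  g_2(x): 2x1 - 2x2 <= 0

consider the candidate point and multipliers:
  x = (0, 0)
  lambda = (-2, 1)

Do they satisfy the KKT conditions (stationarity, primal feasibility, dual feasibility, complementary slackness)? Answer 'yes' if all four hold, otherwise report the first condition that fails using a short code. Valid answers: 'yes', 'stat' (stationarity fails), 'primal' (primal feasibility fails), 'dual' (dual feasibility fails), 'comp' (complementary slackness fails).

Gradient of f: grad f(x) = Q x + c = (-4, 8)
Constraint values g_i(x) = a_i^T x - b_i:
  g_1((0, 0)) = 0
  g_2((0, 0)) = 0
Stationarity residual: grad f(x) + sum_i lambda_i a_i = (0, 0)
  -> stationarity OK
Primal feasibility (all g_i <= 0): OK
Dual feasibility (all lambda_i >= 0): FAILS
Complementary slackness (lambda_i * g_i(x) = 0 for all i): OK

Verdict: the first failing condition is dual_feasibility -> dual.

dual


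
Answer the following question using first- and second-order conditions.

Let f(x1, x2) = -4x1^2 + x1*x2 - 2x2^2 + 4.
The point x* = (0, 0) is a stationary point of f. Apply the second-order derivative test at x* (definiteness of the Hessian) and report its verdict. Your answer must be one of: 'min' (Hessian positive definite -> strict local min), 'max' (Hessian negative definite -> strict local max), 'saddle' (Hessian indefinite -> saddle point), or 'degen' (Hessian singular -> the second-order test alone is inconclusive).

Compute the Hessian H = grad^2 f:
  H = [[-8, 1], [1, -4]]
Verify stationarity: grad f(x*) = H x* + g = (0, 0).
Eigenvalues of H: -8.2361, -3.7639.
Both eigenvalues < 0, so H is negative definite -> x* is a strict local max.

max


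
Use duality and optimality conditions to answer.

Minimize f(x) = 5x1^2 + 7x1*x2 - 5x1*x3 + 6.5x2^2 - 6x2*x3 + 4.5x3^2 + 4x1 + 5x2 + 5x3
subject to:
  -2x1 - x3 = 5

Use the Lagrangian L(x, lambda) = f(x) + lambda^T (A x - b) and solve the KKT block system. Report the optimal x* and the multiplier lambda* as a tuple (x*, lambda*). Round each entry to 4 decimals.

Form the Lagrangian:
  L(x, lambda) = (1/2) x^T Q x + c^T x + lambda^T (A x - b)
Stationarity (grad_x L = 0): Q x + c + A^T lambda = 0.
Primal feasibility: A x = b.

This gives the KKT block system:
  [ Q   A^T ] [ x     ]   [-c ]
  [ A    0  ] [ lambda ] = [ b ]

Solving the linear system:
  x*      = (-1.5131, -0.4809, -1.9738)
  lambda* = (-2.3139)
  f(x*)   = -3.3783

x* = (-1.5131, -0.4809, -1.9738), lambda* = (-2.3139)


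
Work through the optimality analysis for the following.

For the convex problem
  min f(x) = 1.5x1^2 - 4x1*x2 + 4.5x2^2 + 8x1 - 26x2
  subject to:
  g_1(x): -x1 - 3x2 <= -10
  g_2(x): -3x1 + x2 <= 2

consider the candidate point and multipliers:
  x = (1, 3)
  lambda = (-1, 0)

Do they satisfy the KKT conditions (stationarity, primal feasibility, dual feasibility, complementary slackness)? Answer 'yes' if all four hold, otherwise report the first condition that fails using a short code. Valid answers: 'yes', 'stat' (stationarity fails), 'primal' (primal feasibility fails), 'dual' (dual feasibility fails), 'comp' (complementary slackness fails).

Gradient of f: grad f(x) = Q x + c = (-1, -3)
Constraint values g_i(x) = a_i^T x - b_i:
  g_1((1, 3)) = 0
  g_2((1, 3)) = -2
Stationarity residual: grad f(x) + sum_i lambda_i a_i = (0, 0)
  -> stationarity OK
Primal feasibility (all g_i <= 0): OK
Dual feasibility (all lambda_i >= 0): FAILS
Complementary slackness (lambda_i * g_i(x) = 0 for all i): OK

Verdict: the first failing condition is dual_feasibility -> dual.

dual


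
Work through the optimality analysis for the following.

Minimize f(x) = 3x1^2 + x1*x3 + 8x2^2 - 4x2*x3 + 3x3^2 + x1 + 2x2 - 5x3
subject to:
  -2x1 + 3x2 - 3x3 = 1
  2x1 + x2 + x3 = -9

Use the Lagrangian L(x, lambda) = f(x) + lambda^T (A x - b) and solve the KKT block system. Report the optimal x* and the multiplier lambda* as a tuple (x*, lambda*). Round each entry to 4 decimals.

Form the Lagrangian:
  L(x, lambda) = (1/2) x^T Q x + c^T x + lambda^T (A x - b)
Stationarity (grad_x L = 0): Q x + c + A^T lambda = 0.
Primal feasibility: A x = b.

This gives the KKT block system:
  [ Q   A^T ] [ x     ]   [-c ]
  [ A    0  ] [ lambda ] = [ b ]

Solving the linear system:
  x*      = (-3.5476, -1.9683, 0.0635)
  lambda* = (4.9087, 15.0198)
  f(x*)   = 61.2341

x* = (-3.5476, -1.9683, 0.0635), lambda* = (4.9087, 15.0198)


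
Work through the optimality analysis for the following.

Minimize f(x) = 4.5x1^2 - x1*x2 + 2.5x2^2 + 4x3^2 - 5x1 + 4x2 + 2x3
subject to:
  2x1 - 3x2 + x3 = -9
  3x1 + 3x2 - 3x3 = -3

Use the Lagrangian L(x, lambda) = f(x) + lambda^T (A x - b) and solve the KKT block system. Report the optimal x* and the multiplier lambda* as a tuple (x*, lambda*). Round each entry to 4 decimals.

Form the Lagrangian:
  L(x, lambda) = (1/2) x^T Q x + c^T x + lambda^T (A x - b)
Stationarity (grad_x L = 0): Q x + c + A^T lambda = 0.
Primal feasibility: A x = b.

This gives the KKT block system:
  [ Q   A^T ] [ x     ]   [-c ]
  [ A    0  ] [ lambda ] = [ b ]

Solving the linear system:
  x*      = (-2.3569, 1.4647, 0.1078)
  lambda* = (8.2714, 3.7113)
  f(x*)   = 51.7175

x* = (-2.3569, 1.4647, 0.1078), lambda* = (8.2714, 3.7113)


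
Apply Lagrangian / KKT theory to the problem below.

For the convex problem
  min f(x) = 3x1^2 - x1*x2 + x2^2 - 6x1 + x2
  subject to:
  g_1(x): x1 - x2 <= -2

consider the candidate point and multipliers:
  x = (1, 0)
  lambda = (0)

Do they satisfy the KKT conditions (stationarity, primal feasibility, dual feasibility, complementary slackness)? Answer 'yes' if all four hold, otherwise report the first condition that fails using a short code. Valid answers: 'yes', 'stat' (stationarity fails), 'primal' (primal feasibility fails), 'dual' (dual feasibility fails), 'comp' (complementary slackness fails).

Gradient of f: grad f(x) = Q x + c = (0, 0)
Constraint values g_i(x) = a_i^T x - b_i:
  g_1((1, 0)) = 3
Stationarity residual: grad f(x) + sum_i lambda_i a_i = (0, 0)
  -> stationarity OK
Primal feasibility (all g_i <= 0): FAILS
Dual feasibility (all lambda_i >= 0): OK
Complementary slackness (lambda_i * g_i(x) = 0 for all i): OK

Verdict: the first failing condition is primal_feasibility -> primal.

primal


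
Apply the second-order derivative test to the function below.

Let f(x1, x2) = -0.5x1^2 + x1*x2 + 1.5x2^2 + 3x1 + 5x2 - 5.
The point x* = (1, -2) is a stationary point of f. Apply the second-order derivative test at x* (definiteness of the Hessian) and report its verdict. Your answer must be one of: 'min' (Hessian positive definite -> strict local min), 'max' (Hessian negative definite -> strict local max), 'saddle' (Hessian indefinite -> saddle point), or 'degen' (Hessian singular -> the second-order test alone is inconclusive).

Compute the Hessian H = grad^2 f:
  H = [[-1, 1], [1, 3]]
Verify stationarity: grad f(x*) = H x* + g = (0, 0).
Eigenvalues of H: -1.2361, 3.2361.
Eigenvalues have mixed signs, so H is indefinite -> x* is a saddle point.

saddle


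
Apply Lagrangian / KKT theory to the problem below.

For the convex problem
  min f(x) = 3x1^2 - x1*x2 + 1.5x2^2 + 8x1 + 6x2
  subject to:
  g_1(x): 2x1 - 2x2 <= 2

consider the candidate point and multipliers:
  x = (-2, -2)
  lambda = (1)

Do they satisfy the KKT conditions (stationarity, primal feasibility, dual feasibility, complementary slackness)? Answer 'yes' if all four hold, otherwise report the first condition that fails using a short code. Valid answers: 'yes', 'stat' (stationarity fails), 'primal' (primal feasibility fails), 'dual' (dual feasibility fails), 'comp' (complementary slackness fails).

Gradient of f: grad f(x) = Q x + c = (-2, 2)
Constraint values g_i(x) = a_i^T x - b_i:
  g_1((-2, -2)) = -2
Stationarity residual: grad f(x) + sum_i lambda_i a_i = (0, 0)
  -> stationarity OK
Primal feasibility (all g_i <= 0): OK
Dual feasibility (all lambda_i >= 0): OK
Complementary slackness (lambda_i * g_i(x) = 0 for all i): FAILS

Verdict: the first failing condition is complementary_slackness -> comp.

comp


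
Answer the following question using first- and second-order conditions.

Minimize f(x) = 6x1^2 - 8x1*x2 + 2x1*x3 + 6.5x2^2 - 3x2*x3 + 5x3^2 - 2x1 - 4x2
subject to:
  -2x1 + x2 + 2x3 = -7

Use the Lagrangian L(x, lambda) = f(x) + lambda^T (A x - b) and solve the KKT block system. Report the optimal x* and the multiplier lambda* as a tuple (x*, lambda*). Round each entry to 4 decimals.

Form the Lagrangian:
  L(x, lambda) = (1/2) x^T Q x + c^T x + lambda^T (A x - b)
Stationarity (grad_x L = 0): Q x + c + A^T lambda = 0.
Primal feasibility: A x = b.

This gives the KKT block system:
  [ Q   A^T ] [ x     ]   [-c ]
  [ A    0  ] [ lambda ] = [ b ]

Solving the linear system:
  x*      = (2.1146, 0.6458, -1.7083)
  lambda* = (7.3958)
  f(x*)   = 22.4792

x* = (2.1146, 0.6458, -1.7083), lambda* = (7.3958)


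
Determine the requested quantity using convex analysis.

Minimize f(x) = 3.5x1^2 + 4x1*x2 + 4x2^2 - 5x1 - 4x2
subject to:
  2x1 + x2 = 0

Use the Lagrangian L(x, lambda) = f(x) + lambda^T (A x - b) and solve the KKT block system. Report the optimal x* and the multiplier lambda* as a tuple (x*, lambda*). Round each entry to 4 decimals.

Form the Lagrangian:
  L(x, lambda) = (1/2) x^T Q x + c^T x + lambda^T (A x - b)
Stationarity (grad_x L = 0): Q x + c + A^T lambda = 0.
Primal feasibility: A x = b.

This gives the KKT block system:
  [ Q   A^T ] [ x     ]   [-c ]
  [ A    0  ] [ lambda ] = [ b ]

Solving the linear system:
  x*      = (-0.1304, 0.2609)
  lambda* = (2.4348)
  f(x*)   = -0.1957

x* = (-0.1304, 0.2609), lambda* = (2.4348)


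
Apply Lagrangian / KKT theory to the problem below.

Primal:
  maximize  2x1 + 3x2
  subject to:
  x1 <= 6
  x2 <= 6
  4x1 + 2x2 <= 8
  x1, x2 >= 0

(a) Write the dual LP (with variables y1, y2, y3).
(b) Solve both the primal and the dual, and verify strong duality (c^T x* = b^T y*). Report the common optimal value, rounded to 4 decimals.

The standard primal-dual pair for 'max c^T x s.t. A x <= b, x >= 0' is:
  Dual:  min b^T y  s.t.  A^T y >= c,  y >= 0.

So the dual LP is:
  minimize  6y1 + 6y2 + 8y3
  subject to:
    y1 + 4y3 >= 2
    y2 + 2y3 >= 3
    y1, y2, y3 >= 0

Solving the primal: x* = (0, 4).
  primal value c^T x* = 12.
Solving the dual: y* = (0, 0, 1.5).
  dual value b^T y* = 12.
Strong duality: c^T x* = b^T y*. Confirmed.

12


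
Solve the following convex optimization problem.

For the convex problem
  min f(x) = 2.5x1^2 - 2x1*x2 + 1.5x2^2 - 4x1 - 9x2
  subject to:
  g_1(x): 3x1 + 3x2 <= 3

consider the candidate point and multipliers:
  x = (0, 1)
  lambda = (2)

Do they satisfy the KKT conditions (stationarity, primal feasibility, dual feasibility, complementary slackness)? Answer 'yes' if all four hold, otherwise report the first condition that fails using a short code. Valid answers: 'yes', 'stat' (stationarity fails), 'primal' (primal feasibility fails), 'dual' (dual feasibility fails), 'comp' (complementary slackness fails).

Gradient of f: grad f(x) = Q x + c = (-6, -6)
Constraint values g_i(x) = a_i^T x - b_i:
  g_1((0, 1)) = 0
Stationarity residual: grad f(x) + sum_i lambda_i a_i = (0, 0)
  -> stationarity OK
Primal feasibility (all g_i <= 0): OK
Dual feasibility (all lambda_i >= 0): OK
Complementary slackness (lambda_i * g_i(x) = 0 for all i): OK

Verdict: yes, KKT holds.

yes


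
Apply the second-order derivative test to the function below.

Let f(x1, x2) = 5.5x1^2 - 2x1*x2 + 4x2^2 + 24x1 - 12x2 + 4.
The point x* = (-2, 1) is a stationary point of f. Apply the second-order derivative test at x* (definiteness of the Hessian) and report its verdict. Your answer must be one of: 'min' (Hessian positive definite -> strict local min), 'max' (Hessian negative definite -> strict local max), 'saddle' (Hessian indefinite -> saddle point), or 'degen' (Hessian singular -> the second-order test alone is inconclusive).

Compute the Hessian H = grad^2 f:
  H = [[11, -2], [-2, 8]]
Verify stationarity: grad f(x*) = H x* + g = (0, 0).
Eigenvalues of H: 7, 12.
Both eigenvalues > 0, so H is positive definite -> x* is a strict local min.

min


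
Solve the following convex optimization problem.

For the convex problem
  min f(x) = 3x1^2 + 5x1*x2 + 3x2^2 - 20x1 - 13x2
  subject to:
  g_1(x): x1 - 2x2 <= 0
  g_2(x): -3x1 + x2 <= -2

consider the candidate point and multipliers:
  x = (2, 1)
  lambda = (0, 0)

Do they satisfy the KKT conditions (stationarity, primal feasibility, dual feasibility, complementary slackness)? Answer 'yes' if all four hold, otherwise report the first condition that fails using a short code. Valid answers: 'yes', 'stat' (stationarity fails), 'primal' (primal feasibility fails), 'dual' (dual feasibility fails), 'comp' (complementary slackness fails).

Gradient of f: grad f(x) = Q x + c = (-3, 3)
Constraint values g_i(x) = a_i^T x - b_i:
  g_1((2, 1)) = 0
  g_2((2, 1)) = -3
Stationarity residual: grad f(x) + sum_i lambda_i a_i = (-3, 3)
  -> stationarity FAILS
Primal feasibility (all g_i <= 0): OK
Dual feasibility (all lambda_i >= 0): OK
Complementary slackness (lambda_i * g_i(x) = 0 for all i): OK

Verdict: the first failing condition is stationarity -> stat.

stat


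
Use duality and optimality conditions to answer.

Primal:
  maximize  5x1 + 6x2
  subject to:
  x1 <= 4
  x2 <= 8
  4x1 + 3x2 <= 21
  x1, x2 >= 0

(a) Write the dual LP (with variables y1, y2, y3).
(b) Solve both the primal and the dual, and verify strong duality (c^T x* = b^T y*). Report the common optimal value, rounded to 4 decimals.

The standard primal-dual pair for 'max c^T x s.t. A x <= b, x >= 0' is:
  Dual:  min b^T y  s.t.  A^T y >= c,  y >= 0.

So the dual LP is:
  minimize  4y1 + 8y2 + 21y3
  subject to:
    y1 + 4y3 >= 5
    y2 + 3y3 >= 6
    y1, y2, y3 >= 0

Solving the primal: x* = (0, 7).
  primal value c^T x* = 42.
Solving the dual: y* = (0, 0, 2).
  dual value b^T y* = 42.
Strong duality: c^T x* = b^T y*. Confirmed.

42


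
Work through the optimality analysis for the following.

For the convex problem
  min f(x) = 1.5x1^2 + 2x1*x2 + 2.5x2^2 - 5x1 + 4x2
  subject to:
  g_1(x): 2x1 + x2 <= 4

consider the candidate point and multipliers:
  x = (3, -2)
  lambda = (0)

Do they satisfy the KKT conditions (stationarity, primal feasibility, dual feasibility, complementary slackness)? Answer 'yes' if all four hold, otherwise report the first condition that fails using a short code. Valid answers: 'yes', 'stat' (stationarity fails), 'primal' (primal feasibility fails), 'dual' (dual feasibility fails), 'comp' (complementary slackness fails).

Gradient of f: grad f(x) = Q x + c = (0, 0)
Constraint values g_i(x) = a_i^T x - b_i:
  g_1((3, -2)) = 0
Stationarity residual: grad f(x) + sum_i lambda_i a_i = (0, 0)
  -> stationarity OK
Primal feasibility (all g_i <= 0): OK
Dual feasibility (all lambda_i >= 0): OK
Complementary slackness (lambda_i * g_i(x) = 0 for all i): OK

Verdict: yes, KKT holds.

yes


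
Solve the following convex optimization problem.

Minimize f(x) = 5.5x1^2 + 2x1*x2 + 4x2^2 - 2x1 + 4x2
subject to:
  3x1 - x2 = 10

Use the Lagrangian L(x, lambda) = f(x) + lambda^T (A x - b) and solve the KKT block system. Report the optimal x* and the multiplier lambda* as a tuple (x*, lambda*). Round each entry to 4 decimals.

Form the Lagrangian:
  L(x, lambda) = (1/2) x^T Q x + c^T x + lambda^T (A x - b)
Stationarity (grad_x L = 0): Q x + c + A^T lambda = 0.
Primal feasibility: A x = b.

This gives the KKT block system:
  [ Q   A^T ] [ x     ]   [-c ]
  [ A    0  ] [ lambda ] = [ b ]

Solving the linear system:
  x*      = (2.6316, -2.1053)
  lambda* = (-7.5789)
  f(x*)   = 31.0526

x* = (2.6316, -2.1053), lambda* = (-7.5789)


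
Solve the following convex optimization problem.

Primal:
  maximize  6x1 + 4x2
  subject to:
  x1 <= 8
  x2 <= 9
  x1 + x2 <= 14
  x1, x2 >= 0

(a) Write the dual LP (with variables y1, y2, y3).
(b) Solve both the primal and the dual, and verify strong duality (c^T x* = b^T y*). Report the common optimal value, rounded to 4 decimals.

The standard primal-dual pair for 'max c^T x s.t. A x <= b, x >= 0' is:
  Dual:  min b^T y  s.t.  A^T y >= c,  y >= 0.

So the dual LP is:
  minimize  8y1 + 9y2 + 14y3
  subject to:
    y1 + y3 >= 6
    y2 + y3 >= 4
    y1, y2, y3 >= 0

Solving the primal: x* = (8, 6).
  primal value c^T x* = 72.
Solving the dual: y* = (2, 0, 4).
  dual value b^T y* = 72.
Strong duality: c^T x* = b^T y*. Confirmed.

72


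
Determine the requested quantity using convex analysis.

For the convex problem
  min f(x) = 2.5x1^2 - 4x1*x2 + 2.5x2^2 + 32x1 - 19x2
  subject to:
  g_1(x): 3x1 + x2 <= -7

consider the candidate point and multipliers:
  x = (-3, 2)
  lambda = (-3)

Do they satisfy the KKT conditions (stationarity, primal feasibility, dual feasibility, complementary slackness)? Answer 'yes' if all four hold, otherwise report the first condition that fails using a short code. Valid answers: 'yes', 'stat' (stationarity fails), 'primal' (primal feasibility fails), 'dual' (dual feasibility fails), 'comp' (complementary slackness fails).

Gradient of f: grad f(x) = Q x + c = (9, 3)
Constraint values g_i(x) = a_i^T x - b_i:
  g_1((-3, 2)) = 0
Stationarity residual: grad f(x) + sum_i lambda_i a_i = (0, 0)
  -> stationarity OK
Primal feasibility (all g_i <= 0): OK
Dual feasibility (all lambda_i >= 0): FAILS
Complementary slackness (lambda_i * g_i(x) = 0 for all i): OK

Verdict: the first failing condition is dual_feasibility -> dual.

dual


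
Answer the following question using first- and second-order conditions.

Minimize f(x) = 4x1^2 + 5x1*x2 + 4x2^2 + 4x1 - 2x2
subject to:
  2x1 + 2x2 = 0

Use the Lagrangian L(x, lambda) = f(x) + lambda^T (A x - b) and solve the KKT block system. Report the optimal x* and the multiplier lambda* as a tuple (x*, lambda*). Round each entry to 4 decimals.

Form the Lagrangian:
  L(x, lambda) = (1/2) x^T Q x + c^T x + lambda^T (A x - b)
Stationarity (grad_x L = 0): Q x + c + A^T lambda = 0.
Primal feasibility: A x = b.

This gives the KKT block system:
  [ Q   A^T ] [ x     ]   [-c ]
  [ A    0  ] [ lambda ] = [ b ]

Solving the linear system:
  x*      = (-1, 1)
  lambda* = (-0.5)
  f(x*)   = -3

x* = (-1, 1), lambda* = (-0.5)


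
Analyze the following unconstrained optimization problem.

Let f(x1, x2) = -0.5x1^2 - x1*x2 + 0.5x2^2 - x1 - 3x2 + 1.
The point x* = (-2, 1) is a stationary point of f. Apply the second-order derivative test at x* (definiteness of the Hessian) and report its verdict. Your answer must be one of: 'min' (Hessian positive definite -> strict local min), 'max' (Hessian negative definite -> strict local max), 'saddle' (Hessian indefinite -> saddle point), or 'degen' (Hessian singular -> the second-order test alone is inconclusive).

Compute the Hessian H = grad^2 f:
  H = [[-1, -1], [-1, 1]]
Verify stationarity: grad f(x*) = H x* + g = (0, 0).
Eigenvalues of H: -1.4142, 1.4142.
Eigenvalues have mixed signs, so H is indefinite -> x* is a saddle point.

saddle


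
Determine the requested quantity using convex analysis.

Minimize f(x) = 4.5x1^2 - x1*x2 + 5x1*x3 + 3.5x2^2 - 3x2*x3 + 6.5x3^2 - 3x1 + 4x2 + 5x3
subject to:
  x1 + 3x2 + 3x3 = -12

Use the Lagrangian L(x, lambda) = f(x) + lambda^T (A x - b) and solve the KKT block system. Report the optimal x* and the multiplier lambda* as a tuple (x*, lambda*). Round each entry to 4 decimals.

Form the Lagrangian:
  L(x, lambda) = (1/2) x^T Q x + c^T x + lambda^T (A x - b)
Stationarity (grad_x L = 0): Q x + c + A^T lambda = 0.
Primal feasibility: A x = b.

This gives the KKT block system:
  [ Q   A^T ] [ x     ]   [-c ]
  [ A    0  ] [ lambda ] = [ b ]

Solving the linear system:
  x*      = (0.806, -2.4024, -1.8663)
  lambda* = (2.6747)
  f(x*)   = 5.3687

x* = (0.806, -2.4024, -1.8663), lambda* = (2.6747)


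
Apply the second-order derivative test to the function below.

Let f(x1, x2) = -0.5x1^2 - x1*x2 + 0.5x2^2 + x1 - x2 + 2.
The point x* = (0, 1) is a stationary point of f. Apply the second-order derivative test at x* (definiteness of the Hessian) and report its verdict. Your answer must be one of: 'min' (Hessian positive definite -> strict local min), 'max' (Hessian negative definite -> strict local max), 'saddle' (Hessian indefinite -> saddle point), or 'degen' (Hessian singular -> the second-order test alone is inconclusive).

Compute the Hessian H = grad^2 f:
  H = [[-1, -1], [-1, 1]]
Verify stationarity: grad f(x*) = H x* + g = (0, 0).
Eigenvalues of H: -1.4142, 1.4142.
Eigenvalues have mixed signs, so H is indefinite -> x* is a saddle point.

saddle


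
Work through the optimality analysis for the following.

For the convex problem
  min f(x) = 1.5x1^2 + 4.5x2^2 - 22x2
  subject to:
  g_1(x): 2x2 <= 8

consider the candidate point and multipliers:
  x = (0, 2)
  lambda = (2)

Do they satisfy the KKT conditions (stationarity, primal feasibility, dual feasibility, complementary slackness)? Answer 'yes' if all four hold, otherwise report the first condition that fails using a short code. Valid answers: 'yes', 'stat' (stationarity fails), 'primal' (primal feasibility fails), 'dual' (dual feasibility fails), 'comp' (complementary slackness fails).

Gradient of f: grad f(x) = Q x + c = (0, -4)
Constraint values g_i(x) = a_i^T x - b_i:
  g_1((0, 2)) = -4
Stationarity residual: grad f(x) + sum_i lambda_i a_i = (0, 0)
  -> stationarity OK
Primal feasibility (all g_i <= 0): OK
Dual feasibility (all lambda_i >= 0): OK
Complementary slackness (lambda_i * g_i(x) = 0 for all i): FAILS

Verdict: the first failing condition is complementary_slackness -> comp.

comp


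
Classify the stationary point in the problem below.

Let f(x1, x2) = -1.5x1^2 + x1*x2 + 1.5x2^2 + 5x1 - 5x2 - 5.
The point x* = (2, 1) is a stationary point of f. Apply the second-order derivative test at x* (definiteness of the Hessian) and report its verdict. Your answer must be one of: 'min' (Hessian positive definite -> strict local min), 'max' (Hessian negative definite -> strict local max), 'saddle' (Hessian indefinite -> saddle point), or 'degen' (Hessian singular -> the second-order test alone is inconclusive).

Compute the Hessian H = grad^2 f:
  H = [[-3, 1], [1, 3]]
Verify stationarity: grad f(x*) = H x* + g = (0, 0).
Eigenvalues of H: -3.1623, 3.1623.
Eigenvalues have mixed signs, so H is indefinite -> x* is a saddle point.

saddle


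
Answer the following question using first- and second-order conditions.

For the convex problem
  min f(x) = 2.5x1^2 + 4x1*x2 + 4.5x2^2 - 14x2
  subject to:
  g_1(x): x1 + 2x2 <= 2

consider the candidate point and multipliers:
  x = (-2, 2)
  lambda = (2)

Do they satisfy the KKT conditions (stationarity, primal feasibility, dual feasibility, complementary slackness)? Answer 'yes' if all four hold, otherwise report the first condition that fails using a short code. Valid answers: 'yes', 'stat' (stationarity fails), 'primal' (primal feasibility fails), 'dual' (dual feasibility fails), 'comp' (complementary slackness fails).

Gradient of f: grad f(x) = Q x + c = (-2, -4)
Constraint values g_i(x) = a_i^T x - b_i:
  g_1((-2, 2)) = 0
Stationarity residual: grad f(x) + sum_i lambda_i a_i = (0, 0)
  -> stationarity OK
Primal feasibility (all g_i <= 0): OK
Dual feasibility (all lambda_i >= 0): OK
Complementary slackness (lambda_i * g_i(x) = 0 for all i): OK

Verdict: yes, KKT holds.

yes


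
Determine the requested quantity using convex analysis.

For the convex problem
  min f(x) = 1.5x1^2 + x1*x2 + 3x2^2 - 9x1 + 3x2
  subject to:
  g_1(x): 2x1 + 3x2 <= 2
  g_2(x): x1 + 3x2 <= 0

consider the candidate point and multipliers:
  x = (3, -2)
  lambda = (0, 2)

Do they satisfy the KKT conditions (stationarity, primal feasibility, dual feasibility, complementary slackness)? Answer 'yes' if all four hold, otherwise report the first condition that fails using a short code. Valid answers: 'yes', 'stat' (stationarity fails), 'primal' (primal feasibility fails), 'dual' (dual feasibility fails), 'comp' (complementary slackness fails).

Gradient of f: grad f(x) = Q x + c = (-2, -6)
Constraint values g_i(x) = a_i^T x - b_i:
  g_1((3, -2)) = -2
  g_2((3, -2)) = -3
Stationarity residual: grad f(x) + sum_i lambda_i a_i = (0, 0)
  -> stationarity OK
Primal feasibility (all g_i <= 0): OK
Dual feasibility (all lambda_i >= 0): OK
Complementary slackness (lambda_i * g_i(x) = 0 for all i): FAILS

Verdict: the first failing condition is complementary_slackness -> comp.

comp


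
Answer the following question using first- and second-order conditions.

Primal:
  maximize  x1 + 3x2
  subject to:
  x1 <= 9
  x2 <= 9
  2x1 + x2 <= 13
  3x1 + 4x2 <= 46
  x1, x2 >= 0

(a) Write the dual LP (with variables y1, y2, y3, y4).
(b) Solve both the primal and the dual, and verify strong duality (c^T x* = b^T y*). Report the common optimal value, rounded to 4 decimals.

The standard primal-dual pair for 'max c^T x s.t. A x <= b, x >= 0' is:
  Dual:  min b^T y  s.t.  A^T y >= c,  y >= 0.

So the dual LP is:
  minimize  9y1 + 9y2 + 13y3 + 46y4
  subject to:
    y1 + 2y3 + 3y4 >= 1
    y2 + y3 + 4y4 >= 3
    y1, y2, y3, y4 >= 0

Solving the primal: x* = (2, 9).
  primal value c^T x* = 29.
Solving the dual: y* = (0, 2.5, 0.5, 0).
  dual value b^T y* = 29.
Strong duality: c^T x* = b^T y*. Confirmed.

29


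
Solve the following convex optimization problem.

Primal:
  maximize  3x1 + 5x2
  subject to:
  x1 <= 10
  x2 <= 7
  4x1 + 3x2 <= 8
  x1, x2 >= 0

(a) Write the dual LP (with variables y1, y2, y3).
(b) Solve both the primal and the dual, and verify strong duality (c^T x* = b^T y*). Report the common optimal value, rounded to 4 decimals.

The standard primal-dual pair for 'max c^T x s.t. A x <= b, x >= 0' is:
  Dual:  min b^T y  s.t.  A^T y >= c,  y >= 0.

So the dual LP is:
  minimize  10y1 + 7y2 + 8y3
  subject to:
    y1 + 4y3 >= 3
    y2 + 3y3 >= 5
    y1, y2, y3 >= 0

Solving the primal: x* = (0, 2.6667).
  primal value c^T x* = 13.3333.
Solving the dual: y* = (0, 0, 1.6667).
  dual value b^T y* = 13.3333.
Strong duality: c^T x* = b^T y*. Confirmed.

13.3333


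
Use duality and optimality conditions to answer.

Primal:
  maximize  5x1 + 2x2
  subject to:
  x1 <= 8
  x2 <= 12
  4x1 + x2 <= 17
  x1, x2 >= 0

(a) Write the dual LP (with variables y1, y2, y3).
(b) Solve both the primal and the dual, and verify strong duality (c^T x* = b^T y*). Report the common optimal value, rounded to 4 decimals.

The standard primal-dual pair for 'max c^T x s.t. A x <= b, x >= 0' is:
  Dual:  min b^T y  s.t.  A^T y >= c,  y >= 0.

So the dual LP is:
  minimize  8y1 + 12y2 + 17y3
  subject to:
    y1 + 4y3 >= 5
    y2 + y3 >= 2
    y1, y2, y3 >= 0

Solving the primal: x* = (1.25, 12).
  primal value c^T x* = 30.25.
Solving the dual: y* = (0, 0.75, 1.25).
  dual value b^T y* = 30.25.
Strong duality: c^T x* = b^T y*. Confirmed.

30.25


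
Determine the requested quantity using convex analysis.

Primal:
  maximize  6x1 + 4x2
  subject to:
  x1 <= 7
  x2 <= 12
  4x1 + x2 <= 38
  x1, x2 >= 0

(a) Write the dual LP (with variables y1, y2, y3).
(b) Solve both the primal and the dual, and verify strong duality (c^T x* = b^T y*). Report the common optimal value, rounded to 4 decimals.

The standard primal-dual pair for 'max c^T x s.t. A x <= b, x >= 0' is:
  Dual:  min b^T y  s.t.  A^T y >= c,  y >= 0.

So the dual LP is:
  minimize  7y1 + 12y2 + 38y3
  subject to:
    y1 + 4y3 >= 6
    y2 + y3 >= 4
    y1, y2, y3 >= 0

Solving the primal: x* = (6.5, 12).
  primal value c^T x* = 87.
Solving the dual: y* = (0, 2.5, 1.5).
  dual value b^T y* = 87.
Strong duality: c^T x* = b^T y*. Confirmed.

87


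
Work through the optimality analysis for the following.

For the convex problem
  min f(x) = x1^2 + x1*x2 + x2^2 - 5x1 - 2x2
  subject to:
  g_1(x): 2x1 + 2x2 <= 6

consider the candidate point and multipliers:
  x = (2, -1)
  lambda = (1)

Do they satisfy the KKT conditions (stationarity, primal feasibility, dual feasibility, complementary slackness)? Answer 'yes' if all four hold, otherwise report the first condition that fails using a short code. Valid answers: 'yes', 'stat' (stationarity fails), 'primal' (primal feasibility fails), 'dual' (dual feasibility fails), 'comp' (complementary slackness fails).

Gradient of f: grad f(x) = Q x + c = (-2, -2)
Constraint values g_i(x) = a_i^T x - b_i:
  g_1((2, -1)) = -4
Stationarity residual: grad f(x) + sum_i lambda_i a_i = (0, 0)
  -> stationarity OK
Primal feasibility (all g_i <= 0): OK
Dual feasibility (all lambda_i >= 0): OK
Complementary slackness (lambda_i * g_i(x) = 0 for all i): FAILS

Verdict: the first failing condition is complementary_slackness -> comp.

comp


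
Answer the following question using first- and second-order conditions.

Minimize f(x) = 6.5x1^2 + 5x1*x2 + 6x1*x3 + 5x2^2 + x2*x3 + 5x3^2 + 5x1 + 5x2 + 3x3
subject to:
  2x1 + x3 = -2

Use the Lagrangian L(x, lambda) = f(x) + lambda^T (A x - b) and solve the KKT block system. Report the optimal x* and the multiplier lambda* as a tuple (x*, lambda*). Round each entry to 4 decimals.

Form the Lagrangian:
  L(x, lambda) = (1/2) x^T Q x + c^T x + lambda^T (A x - b)
Stationarity (grad_x L = 0): Q x + c + A^T lambda = 0.
Primal feasibility: A x = b.

This gives the KKT block system:
  [ Q   A^T ] [ x     ]   [-c ]
  [ A    0  ] [ lambda ] = [ b ]

Solving the linear system:
  x*      = (-0.9288, -0.0214, -0.1423)
  lambda* = (4.0178)
  f(x*)   = 1.4288

x* = (-0.9288, -0.0214, -0.1423), lambda* = (4.0178)


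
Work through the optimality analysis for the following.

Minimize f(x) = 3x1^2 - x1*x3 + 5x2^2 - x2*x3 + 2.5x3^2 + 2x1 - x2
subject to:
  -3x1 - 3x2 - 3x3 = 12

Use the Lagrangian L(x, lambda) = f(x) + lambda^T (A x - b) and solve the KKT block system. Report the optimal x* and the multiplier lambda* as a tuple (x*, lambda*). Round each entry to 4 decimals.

Form the Lagrangian:
  L(x, lambda) = (1/2) x^T Q x + c^T x + lambda^T (A x - b)
Stationarity (grad_x L = 0): Q x + c + A^T lambda = 0.
Primal feasibility: A x = b.

This gives the KKT block system:
  [ Q   A^T ] [ x     ]   [-c ]
  [ A    0  ] [ lambda ] = [ b ]

Solving the linear system:
  x*      = (-1.6337, -0.6802, -1.686)
  lambda* = (-2.0388)
  f(x*)   = 10.939

x* = (-1.6337, -0.6802, -1.686), lambda* = (-2.0388)


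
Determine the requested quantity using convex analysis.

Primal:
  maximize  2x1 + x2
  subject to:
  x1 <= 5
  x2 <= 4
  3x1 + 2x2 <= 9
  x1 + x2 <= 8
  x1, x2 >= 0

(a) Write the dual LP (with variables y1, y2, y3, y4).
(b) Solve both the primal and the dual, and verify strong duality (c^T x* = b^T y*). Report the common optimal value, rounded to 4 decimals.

The standard primal-dual pair for 'max c^T x s.t. A x <= b, x >= 0' is:
  Dual:  min b^T y  s.t.  A^T y >= c,  y >= 0.

So the dual LP is:
  minimize  5y1 + 4y2 + 9y3 + 8y4
  subject to:
    y1 + 3y3 + y4 >= 2
    y2 + 2y3 + y4 >= 1
    y1, y2, y3, y4 >= 0

Solving the primal: x* = (3, 0).
  primal value c^T x* = 6.
Solving the dual: y* = (0, 0, 0.6667, 0).
  dual value b^T y* = 6.
Strong duality: c^T x* = b^T y*. Confirmed.

6


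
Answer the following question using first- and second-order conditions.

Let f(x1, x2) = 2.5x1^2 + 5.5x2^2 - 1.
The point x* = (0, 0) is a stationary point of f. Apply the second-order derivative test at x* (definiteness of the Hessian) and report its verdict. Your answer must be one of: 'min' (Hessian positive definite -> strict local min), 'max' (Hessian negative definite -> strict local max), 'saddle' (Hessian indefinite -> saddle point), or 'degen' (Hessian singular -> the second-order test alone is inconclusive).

Compute the Hessian H = grad^2 f:
  H = [[5, 0], [0, 11]]
Verify stationarity: grad f(x*) = H x* + g = (0, 0).
Eigenvalues of H: 5, 11.
Both eigenvalues > 0, so H is positive definite -> x* is a strict local min.

min


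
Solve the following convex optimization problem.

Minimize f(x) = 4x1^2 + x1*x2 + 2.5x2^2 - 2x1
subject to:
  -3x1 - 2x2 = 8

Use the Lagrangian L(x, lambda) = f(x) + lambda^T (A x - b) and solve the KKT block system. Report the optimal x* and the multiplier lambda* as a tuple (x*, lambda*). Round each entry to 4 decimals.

Form the Lagrangian:
  L(x, lambda) = (1/2) x^T Q x + c^T x + lambda^T (A x - b)
Stationarity (grad_x L = 0): Q x + c + A^T lambda = 0.
Primal feasibility: A x = b.

This gives the KKT block system:
  [ Q   A^T ] [ x     ]   [-c ]
  [ A    0  ] [ lambda ] = [ b ]

Solving the linear system:
  x*      = (-1.4769, -1.7846)
  lambda* = (-5.2)
  f(x*)   = 22.2769

x* = (-1.4769, -1.7846), lambda* = (-5.2)


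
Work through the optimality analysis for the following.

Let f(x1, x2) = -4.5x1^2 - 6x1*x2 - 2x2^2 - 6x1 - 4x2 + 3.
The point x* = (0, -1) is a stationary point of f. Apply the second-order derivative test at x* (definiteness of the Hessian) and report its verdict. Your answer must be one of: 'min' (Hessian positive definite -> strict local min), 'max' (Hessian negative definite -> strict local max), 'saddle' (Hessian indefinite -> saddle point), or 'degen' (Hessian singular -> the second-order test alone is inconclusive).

Compute the Hessian H = grad^2 f:
  H = [[-9, -6], [-6, -4]]
Verify stationarity: grad f(x*) = H x* + g = (0, 0).
Eigenvalues of H: -13, 0.
H has a zero eigenvalue (singular; negative semidefinite but not definite), so H is neither positive definite, negative definite, nor indefinite. The second-order test alone is inconclusive -> degen.
(Indeed, f is constant along the null direction of H through x*, so x* is not a strict local extremum.)

degen


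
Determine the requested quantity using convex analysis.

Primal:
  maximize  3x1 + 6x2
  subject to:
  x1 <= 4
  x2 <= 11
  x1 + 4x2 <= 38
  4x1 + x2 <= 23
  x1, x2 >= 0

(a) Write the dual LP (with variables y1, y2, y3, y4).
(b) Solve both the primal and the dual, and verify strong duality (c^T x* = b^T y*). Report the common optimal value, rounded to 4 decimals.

The standard primal-dual pair for 'max c^T x s.t. A x <= b, x >= 0' is:
  Dual:  min b^T y  s.t.  A^T y >= c,  y >= 0.

So the dual LP is:
  minimize  4y1 + 11y2 + 38y3 + 23y4
  subject to:
    y1 + y3 + 4y4 >= 3
    y2 + 4y3 + y4 >= 6
    y1, y2, y3, y4 >= 0

Solving the primal: x* = (3.6, 8.6).
  primal value c^T x* = 62.4.
Solving the dual: y* = (0, 0, 1.4, 0.4).
  dual value b^T y* = 62.4.
Strong duality: c^T x* = b^T y*. Confirmed.

62.4


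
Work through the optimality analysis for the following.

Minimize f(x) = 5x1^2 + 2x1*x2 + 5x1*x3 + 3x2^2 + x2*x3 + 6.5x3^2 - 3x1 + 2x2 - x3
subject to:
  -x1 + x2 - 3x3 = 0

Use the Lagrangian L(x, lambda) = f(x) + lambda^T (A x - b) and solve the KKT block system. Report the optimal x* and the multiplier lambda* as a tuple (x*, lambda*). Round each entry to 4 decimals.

Form the Lagrangian:
  L(x, lambda) = (1/2) x^T Q x + c^T x + lambda^T (A x - b)
Stationarity (grad_x L = 0): Q x + c + A^T lambda = 0.
Primal feasibility: A x = b.

This gives the KKT block system:
  [ Q   A^T ] [ x     ]   [-c ]
  [ A    0  ] [ lambda ] = [ b ]

Solving the linear system:
  x*      = (0.3982, -0.2982, -0.2321)
  lambda* = (-0.775)
  f(x*)   = -0.7795

x* = (0.3982, -0.2982, -0.2321), lambda* = (-0.775)


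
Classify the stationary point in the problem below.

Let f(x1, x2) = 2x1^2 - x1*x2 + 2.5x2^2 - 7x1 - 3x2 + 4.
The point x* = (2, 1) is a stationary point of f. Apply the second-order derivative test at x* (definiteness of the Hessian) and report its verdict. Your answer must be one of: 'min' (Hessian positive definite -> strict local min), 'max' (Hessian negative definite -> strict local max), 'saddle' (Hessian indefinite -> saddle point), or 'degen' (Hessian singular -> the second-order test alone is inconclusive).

Compute the Hessian H = grad^2 f:
  H = [[4, -1], [-1, 5]]
Verify stationarity: grad f(x*) = H x* + g = (0, 0).
Eigenvalues of H: 3.382, 5.618.
Both eigenvalues > 0, so H is positive definite -> x* is a strict local min.

min


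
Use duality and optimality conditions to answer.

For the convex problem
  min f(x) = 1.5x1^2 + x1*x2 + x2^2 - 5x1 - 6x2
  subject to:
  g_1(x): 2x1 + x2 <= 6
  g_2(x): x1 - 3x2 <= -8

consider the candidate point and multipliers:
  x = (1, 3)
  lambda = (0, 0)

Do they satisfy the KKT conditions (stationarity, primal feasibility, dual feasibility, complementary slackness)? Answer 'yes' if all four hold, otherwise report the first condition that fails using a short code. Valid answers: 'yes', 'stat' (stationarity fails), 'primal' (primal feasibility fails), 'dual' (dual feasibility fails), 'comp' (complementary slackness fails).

Gradient of f: grad f(x) = Q x + c = (1, 1)
Constraint values g_i(x) = a_i^T x - b_i:
  g_1((1, 3)) = -1
  g_2((1, 3)) = 0
Stationarity residual: grad f(x) + sum_i lambda_i a_i = (1, 1)
  -> stationarity FAILS
Primal feasibility (all g_i <= 0): OK
Dual feasibility (all lambda_i >= 0): OK
Complementary slackness (lambda_i * g_i(x) = 0 for all i): OK

Verdict: the first failing condition is stationarity -> stat.

stat


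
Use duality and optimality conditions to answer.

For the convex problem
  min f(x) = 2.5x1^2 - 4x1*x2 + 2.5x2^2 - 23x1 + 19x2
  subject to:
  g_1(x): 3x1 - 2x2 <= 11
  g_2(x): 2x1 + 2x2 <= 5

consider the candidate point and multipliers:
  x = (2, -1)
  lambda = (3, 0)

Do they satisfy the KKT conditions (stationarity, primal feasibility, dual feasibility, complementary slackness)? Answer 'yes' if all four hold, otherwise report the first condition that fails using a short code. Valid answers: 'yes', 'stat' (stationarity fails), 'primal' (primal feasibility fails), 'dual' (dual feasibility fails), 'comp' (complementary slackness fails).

Gradient of f: grad f(x) = Q x + c = (-9, 6)
Constraint values g_i(x) = a_i^T x - b_i:
  g_1((2, -1)) = -3
  g_2((2, -1)) = -3
Stationarity residual: grad f(x) + sum_i lambda_i a_i = (0, 0)
  -> stationarity OK
Primal feasibility (all g_i <= 0): OK
Dual feasibility (all lambda_i >= 0): OK
Complementary slackness (lambda_i * g_i(x) = 0 for all i): FAILS

Verdict: the first failing condition is complementary_slackness -> comp.

comp


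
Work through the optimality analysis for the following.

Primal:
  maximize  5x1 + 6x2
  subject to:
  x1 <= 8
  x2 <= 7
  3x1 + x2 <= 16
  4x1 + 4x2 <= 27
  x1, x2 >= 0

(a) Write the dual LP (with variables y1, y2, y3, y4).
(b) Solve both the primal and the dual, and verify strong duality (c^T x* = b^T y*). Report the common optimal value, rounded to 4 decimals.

The standard primal-dual pair for 'max c^T x s.t. A x <= b, x >= 0' is:
  Dual:  min b^T y  s.t.  A^T y >= c,  y >= 0.

So the dual LP is:
  minimize  8y1 + 7y2 + 16y3 + 27y4
  subject to:
    y1 + 3y3 + 4y4 >= 5
    y2 + y3 + 4y4 >= 6
    y1, y2, y3, y4 >= 0

Solving the primal: x* = (0, 6.75).
  primal value c^T x* = 40.5.
Solving the dual: y* = (0, 0, 0, 1.5).
  dual value b^T y* = 40.5.
Strong duality: c^T x* = b^T y*. Confirmed.

40.5


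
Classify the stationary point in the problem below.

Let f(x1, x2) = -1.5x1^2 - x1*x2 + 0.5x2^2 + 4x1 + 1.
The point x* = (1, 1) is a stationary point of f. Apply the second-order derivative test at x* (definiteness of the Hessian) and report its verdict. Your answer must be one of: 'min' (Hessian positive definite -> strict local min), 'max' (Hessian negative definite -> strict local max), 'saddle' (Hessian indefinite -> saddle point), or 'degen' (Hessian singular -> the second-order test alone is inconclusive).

Compute the Hessian H = grad^2 f:
  H = [[-3, -1], [-1, 1]]
Verify stationarity: grad f(x*) = H x* + g = (0, 0).
Eigenvalues of H: -3.2361, 1.2361.
Eigenvalues have mixed signs, so H is indefinite -> x* is a saddle point.

saddle


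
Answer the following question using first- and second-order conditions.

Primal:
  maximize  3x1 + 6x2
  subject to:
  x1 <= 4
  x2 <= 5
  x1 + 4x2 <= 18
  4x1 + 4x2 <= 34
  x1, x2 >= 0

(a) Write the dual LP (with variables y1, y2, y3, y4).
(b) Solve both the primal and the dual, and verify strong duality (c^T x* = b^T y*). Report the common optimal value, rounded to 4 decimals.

The standard primal-dual pair for 'max c^T x s.t. A x <= b, x >= 0' is:
  Dual:  min b^T y  s.t.  A^T y >= c,  y >= 0.

So the dual LP is:
  minimize  4y1 + 5y2 + 18y3 + 34y4
  subject to:
    y1 + y3 + 4y4 >= 3
    y2 + 4y3 + 4y4 >= 6
    y1, y2, y3, y4 >= 0

Solving the primal: x* = (4, 3.5).
  primal value c^T x* = 33.
Solving the dual: y* = (1.5, 0, 1.5, 0).
  dual value b^T y* = 33.
Strong duality: c^T x* = b^T y*. Confirmed.

33
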